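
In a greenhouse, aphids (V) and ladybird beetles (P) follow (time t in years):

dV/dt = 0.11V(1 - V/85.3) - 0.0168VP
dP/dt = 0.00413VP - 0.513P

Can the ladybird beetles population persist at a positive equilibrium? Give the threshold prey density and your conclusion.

The predator equation gives dP/dt > 0 only when V > 0.513/0.00413 = 124.
Without the predator, V → K = 85.3. Since 85.3 < 124, the predator cannot invade.

Threshold V = 124; K < 124, so no, the predator goes extinct.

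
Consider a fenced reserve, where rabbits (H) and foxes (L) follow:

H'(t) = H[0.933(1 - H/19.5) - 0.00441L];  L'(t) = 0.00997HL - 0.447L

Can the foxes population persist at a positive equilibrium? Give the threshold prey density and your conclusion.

The predator equation gives dL/dt > 0 only when H > 0.447/0.00997 = 44.8.
Without the predator, H → K = 19.5. Since 19.5 < 44.8, the predator cannot invade.

Threshold H = 44.8; K < 44.8, so no, the predator goes extinct.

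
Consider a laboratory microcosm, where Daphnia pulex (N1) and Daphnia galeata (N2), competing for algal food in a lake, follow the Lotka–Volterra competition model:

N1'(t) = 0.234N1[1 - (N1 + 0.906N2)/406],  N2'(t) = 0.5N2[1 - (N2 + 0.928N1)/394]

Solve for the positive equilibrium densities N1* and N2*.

N1* ≈ 308, N2* ≈ 108

Setting both brackets to zero gives the nullclines N1 + 0.906N2 = 406 and 0.928N1 + N2 = 394.
Substituting N2 = 394 - 0.928N1 into the first: N1(1 - 0.906·0.928) = 406 - 0.906·394.
So N1* = 49/0.159 = 308, and then N2* = 394 - 0.928·308 = 108.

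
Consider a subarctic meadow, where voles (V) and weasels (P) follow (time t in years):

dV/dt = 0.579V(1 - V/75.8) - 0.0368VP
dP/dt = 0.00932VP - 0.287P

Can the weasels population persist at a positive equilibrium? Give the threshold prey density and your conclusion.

The predator equation gives dP/dt > 0 only when V > 0.287/0.00932 = 30.8.
Without the predator, V → K = 75.8. Since 75.8 > 30.8, the predator can invade and persist.

Threshold V = 30.8; K > 30.8, so yes, the predator persists.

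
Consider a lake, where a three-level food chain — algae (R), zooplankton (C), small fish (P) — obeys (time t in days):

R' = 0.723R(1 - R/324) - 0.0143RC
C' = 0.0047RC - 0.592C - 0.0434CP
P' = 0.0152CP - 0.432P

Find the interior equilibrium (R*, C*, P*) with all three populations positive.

R* ≈ 142, C* ≈ 28.4, P* ≈ 1.72

From dP/dt = 0: 0.0152C* = 0.432, so C* = 28.4.
From dR/dt = 0: 0.723(1 - R*/324) = 0.0143·28.4, giving R* = 324·(1 - 0.562) = 142.
From dC/dt = 0: 0.0047·142 - 0.592 = 0.0434P*, so P* = 0.0748/0.0434 = 1.72.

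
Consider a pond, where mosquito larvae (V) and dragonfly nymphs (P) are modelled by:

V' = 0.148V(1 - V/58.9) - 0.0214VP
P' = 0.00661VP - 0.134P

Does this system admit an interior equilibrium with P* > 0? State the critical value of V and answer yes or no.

The predator equation gives dP/dt > 0 only when V > 0.134/0.00661 = 20.3.
Without the predator, V → K = 58.9. Since 58.9 > 20.3, the predator can invade and persist.

Threshold V = 20.3; K > 20.3, so yes, the predator persists.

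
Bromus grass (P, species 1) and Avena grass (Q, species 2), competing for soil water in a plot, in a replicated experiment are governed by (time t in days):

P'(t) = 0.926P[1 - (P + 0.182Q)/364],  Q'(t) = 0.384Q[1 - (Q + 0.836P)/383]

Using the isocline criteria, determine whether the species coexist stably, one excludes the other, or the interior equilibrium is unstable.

stable coexistence

Compare the nullcline intercepts: K1/α12 = 364/0.182 = 2000 > K2 = 383; K2/α21 = 383/0.836 = 458 > K1 = 364.
Since both inequalities hold, each species can invade when rare, so the interior equilibrium is stable.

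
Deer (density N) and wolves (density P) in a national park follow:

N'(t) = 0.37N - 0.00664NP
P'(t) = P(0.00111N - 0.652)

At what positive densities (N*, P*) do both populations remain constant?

N* ≈ 587, P* ≈ 55.7

Set dP/dt = 0 with P > 0: 0.00111N - 0.652 = 0, so N* = 0.652/0.00111 = 587.
Set dN/dt = 0 with N > 0: 0.37 - 0.00664P = 0, so P* = 0.37/0.00664 = 55.7.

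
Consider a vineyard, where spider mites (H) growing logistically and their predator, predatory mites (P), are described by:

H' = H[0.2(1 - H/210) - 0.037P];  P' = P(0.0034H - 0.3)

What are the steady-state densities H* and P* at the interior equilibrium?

From dP/dt = 0 with P > 0: 0.0034H* = 0.3, so H* = 88.2.
Substitute into dH/dt = 0: 0.2(1 - 88.2/210) = 0.037P*.
The bracket is 0.58, giving P* = 0.116/0.037 = 3.13.

H* ≈ 88.2, P* ≈ 3.13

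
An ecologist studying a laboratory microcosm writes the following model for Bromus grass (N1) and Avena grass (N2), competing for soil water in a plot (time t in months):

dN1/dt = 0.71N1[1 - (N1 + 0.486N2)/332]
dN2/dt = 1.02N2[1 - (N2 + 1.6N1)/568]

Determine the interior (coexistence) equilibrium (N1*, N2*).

Setting both brackets to zero gives the nullclines N1 + 0.486N2 = 332 and 1.6N1 + N2 = 568.
Substituting N2 = 568 - 1.6N1 into the first: N1(1 - 0.486·1.6) = 332 - 0.486·568.
So N1* = 56/0.222 = 252, and then N2* = 568 - 1.6·252 = 165.

N1* ≈ 252, N2* ≈ 165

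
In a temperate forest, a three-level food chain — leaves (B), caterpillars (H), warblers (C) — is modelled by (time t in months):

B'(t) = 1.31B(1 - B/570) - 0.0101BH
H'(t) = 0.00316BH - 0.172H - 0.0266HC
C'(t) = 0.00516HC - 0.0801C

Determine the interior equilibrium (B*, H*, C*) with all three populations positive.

B* ≈ 502, H* ≈ 15.5, C* ≈ 53.1

From dC/dt = 0: 0.00516H* = 0.0801, so H* = 15.5.
From dB/dt = 0: 1.31(1 - B*/570) = 0.0101·15.5, giving B* = 570·(1 - 0.12) = 502.
From dH/dt = 0: 0.00316·502 - 0.172 = 0.0266C*, so C* = 1.41/0.0266 = 53.1.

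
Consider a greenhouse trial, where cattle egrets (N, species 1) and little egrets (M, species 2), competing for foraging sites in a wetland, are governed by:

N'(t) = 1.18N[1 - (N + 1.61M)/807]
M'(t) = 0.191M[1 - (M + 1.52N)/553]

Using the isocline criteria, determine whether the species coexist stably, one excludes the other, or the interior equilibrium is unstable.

unstable coexistence (outcome depends on initial conditions)

Compare the nullcline intercepts: K1/α12 = 807/1.61 = 501 < K2 = 553; K2/α21 = 553/1.52 = 364 < K1 = 807.
Since both are reversed, neither can invade when rare; the interior point is a saddle.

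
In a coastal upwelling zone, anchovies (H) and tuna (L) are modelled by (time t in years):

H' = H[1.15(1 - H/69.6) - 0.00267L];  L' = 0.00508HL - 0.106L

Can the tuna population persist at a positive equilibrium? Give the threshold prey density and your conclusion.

Threshold H = 20.9; K > 20.9, so yes, the predator persists.

The predator equation gives dL/dt > 0 only when H > 0.106/0.00508 = 20.9.
Without the predator, H → K = 69.6. Since 69.6 > 20.9, the predator can invade and persist.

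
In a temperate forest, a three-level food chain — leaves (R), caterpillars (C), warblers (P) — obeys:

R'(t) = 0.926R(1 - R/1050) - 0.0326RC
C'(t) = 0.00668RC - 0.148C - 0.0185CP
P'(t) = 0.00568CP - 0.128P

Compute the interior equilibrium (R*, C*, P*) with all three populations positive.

From dP/dt = 0: 0.00568C* = 0.128, so C* = 22.5.
From dR/dt = 0: 0.926(1 - R*/1050) = 0.0326·22.5, giving R* = 1050·(1 - 0.793) = 217.
From dC/dt = 0: 0.00668·217 - 0.148 = 0.0185P*, so P* = 1.3/0.0185 = 70.3.

R* ≈ 217, C* ≈ 22.5, P* ≈ 70.3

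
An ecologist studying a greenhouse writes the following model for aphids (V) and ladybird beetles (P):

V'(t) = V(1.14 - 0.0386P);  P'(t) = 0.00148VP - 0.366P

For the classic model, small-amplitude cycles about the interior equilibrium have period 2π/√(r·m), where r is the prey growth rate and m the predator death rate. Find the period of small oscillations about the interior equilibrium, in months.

T ≈ 9.73 months

Here r = 1.14 and m = 0.366, so r·m = 0.417.
ω = √0.417 = 0.646 per month, hence T = 2π/ω ≈ 9.73 months.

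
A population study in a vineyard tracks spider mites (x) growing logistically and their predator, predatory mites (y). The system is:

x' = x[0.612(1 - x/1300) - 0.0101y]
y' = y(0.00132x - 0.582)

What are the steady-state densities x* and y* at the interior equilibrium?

From dy/dt = 0 with y > 0: 0.00132x* = 0.582, so x* = 441.
Substitute into dx/dt = 0: 0.612(1 - 441/1300) = 0.0101y*.
The bracket is 0.661, giving y* = 0.404/0.0101 = 40.

x* ≈ 441, y* ≈ 40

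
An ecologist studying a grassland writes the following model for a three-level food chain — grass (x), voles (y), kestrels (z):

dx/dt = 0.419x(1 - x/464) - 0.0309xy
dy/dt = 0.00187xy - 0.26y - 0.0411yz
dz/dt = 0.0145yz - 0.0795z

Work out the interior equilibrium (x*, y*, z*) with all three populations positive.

x* ≈ 276, y* ≈ 5.48, z* ≈ 6.25

From dz/dt = 0: 0.0145y* = 0.0795, so y* = 5.48.
From dx/dt = 0: 0.419(1 - x*/464) = 0.0309·5.48, giving x* = 464·(1 - 0.404) = 276.
From dy/dt = 0: 0.00187·276 - 0.26 = 0.0411z*, so z* = 0.257/0.0411 = 6.25.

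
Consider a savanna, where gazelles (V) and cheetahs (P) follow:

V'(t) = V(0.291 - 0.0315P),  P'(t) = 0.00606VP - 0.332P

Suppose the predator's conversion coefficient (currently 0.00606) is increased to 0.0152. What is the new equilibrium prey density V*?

V* ≈ 21.8

At the interior fixed point, setting dP/dt = 0 with P > 0 fixes V* = (predator death rate)/(VP coefficient) — independent of the other coefficients.
With the change, V* = 0.332/0.0152 = 21.8; it falls from 54.8.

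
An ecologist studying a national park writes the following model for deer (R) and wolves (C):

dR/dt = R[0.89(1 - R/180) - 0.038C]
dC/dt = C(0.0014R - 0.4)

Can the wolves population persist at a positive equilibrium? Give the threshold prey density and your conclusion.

The predator equation gives dC/dt > 0 only when R > 0.4/0.0014 = 286.
Without the predator, R → K = 180. Since 180 < 286, the predator cannot invade.

Threshold R = 286; K < 286, so no, the predator goes extinct.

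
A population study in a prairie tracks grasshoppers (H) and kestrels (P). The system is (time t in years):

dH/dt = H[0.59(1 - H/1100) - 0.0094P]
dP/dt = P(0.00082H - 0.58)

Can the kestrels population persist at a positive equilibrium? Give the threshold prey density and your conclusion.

Threshold H = 707; K > 707, so yes, the predator persists.

The predator equation gives dP/dt > 0 only when H > 0.58/0.00082 = 707.
Without the predator, H → K = 1100. Since 1100 > 707, the predator can invade and persist.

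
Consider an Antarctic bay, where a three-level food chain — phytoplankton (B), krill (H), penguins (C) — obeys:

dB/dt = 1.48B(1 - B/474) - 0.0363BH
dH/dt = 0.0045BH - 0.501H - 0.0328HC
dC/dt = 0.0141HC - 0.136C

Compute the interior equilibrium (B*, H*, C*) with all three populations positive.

From dC/dt = 0: 0.0141H* = 0.136, so H* = 9.65.
From dB/dt = 0: 1.48(1 - B*/474) = 0.0363·9.65, giving B* = 474·(1 - 0.237) = 362.
From dH/dt = 0: 0.0045·362 - 0.501 = 0.0328C*, so C* = 1.13/0.0328 = 34.4.

B* ≈ 362, H* ≈ 9.65, C* ≈ 34.4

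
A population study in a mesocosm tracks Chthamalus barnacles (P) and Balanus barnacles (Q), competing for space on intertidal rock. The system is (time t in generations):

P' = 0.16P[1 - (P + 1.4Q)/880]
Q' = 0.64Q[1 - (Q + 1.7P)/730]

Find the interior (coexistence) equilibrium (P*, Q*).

Setting both brackets to zero gives the nullclines P + 1.4Q = 880 and 1.7P + Q = 730.
Substituting Q = 730 - 1.7P into the first: P(1 - 1.4·1.7) = 880 - 1.4·730.
So P* = -142/-1.38 = 103, and then Q* = 730 - 1.7·103 = 555.

P* ≈ 103, Q* ≈ 555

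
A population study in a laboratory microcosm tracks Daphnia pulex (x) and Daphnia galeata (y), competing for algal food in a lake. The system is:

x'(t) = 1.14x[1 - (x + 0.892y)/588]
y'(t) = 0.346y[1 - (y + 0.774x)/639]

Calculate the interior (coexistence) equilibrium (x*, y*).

x* ≈ 58.2, y* ≈ 594

Setting both brackets to zero gives the nullclines x + 0.892y = 588 and 0.774x + y = 639.
Substituting y = 639 - 0.774x into the first: x(1 - 0.892·0.774) = 588 - 0.892·639.
So x* = 18/0.31 = 58.2, and then y* = 639 - 0.774·58.2 = 594.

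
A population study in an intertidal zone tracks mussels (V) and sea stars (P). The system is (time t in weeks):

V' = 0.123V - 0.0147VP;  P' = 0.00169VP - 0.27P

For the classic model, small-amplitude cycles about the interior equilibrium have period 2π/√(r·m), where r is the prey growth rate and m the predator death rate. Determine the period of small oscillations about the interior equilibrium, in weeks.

Here r = 0.123 and m = 0.27, so r·m = 0.0332.
ω = √0.0332 = 0.182 per week, hence T = 2π/ω ≈ 34.5 weeks.

T ≈ 34.5 weeks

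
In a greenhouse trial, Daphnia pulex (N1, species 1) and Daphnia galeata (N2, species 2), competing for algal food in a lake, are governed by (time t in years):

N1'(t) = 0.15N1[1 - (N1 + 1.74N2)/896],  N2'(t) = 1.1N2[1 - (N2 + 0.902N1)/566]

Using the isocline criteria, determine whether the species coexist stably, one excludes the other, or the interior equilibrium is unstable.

unstable coexistence (outcome depends on initial conditions)

Compare the nullcline intercepts: K1/α12 = 896/1.74 = 515 < K2 = 566; K2/α21 = 566/0.902 = 627 < K1 = 896.
Since both are reversed, neither can invade when rare; the interior point is a saddle.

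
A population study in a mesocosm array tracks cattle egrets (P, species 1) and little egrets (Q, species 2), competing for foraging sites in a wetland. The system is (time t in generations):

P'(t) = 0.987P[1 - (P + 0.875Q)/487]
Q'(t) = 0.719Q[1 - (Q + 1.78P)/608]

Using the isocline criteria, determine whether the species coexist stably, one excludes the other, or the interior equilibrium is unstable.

unstable coexistence (outcome depends on initial conditions)

Compare the nullcline intercepts: K1/α12 = 487/0.875 = 557 < K2 = 608; K2/α21 = 608/1.78 = 342 < K1 = 487.
Since both are reversed, neither can invade when rare; the interior point is a saddle.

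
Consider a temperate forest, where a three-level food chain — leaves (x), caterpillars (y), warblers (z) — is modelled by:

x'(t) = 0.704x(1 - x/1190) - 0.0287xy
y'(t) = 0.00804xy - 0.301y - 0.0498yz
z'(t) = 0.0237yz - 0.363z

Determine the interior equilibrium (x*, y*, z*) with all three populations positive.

From dz/dt = 0: 0.0237y* = 0.363, so y* = 15.3.
From dx/dt = 0: 0.704(1 - x*/1190) = 0.0287·15.3, giving x* = 1190·(1 - 0.624) = 447.
From dy/dt = 0: 0.00804·447 - 0.301 = 0.0498z*, so z* = 3.29/0.0498 = 66.1.

x* ≈ 447, y* ≈ 15.3, z* ≈ 66.1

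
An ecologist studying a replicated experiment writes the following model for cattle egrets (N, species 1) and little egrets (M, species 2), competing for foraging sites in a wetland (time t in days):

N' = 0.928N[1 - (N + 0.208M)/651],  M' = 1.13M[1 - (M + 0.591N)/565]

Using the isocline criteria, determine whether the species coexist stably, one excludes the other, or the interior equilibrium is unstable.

Compare the nullcline intercepts: K1/α12 = 651/0.208 = 3130 > K2 = 565; K2/α21 = 565/0.591 = 956 > K1 = 651.
Since both inequalities hold, each species can invade when rare, so the interior equilibrium is stable.

stable coexistence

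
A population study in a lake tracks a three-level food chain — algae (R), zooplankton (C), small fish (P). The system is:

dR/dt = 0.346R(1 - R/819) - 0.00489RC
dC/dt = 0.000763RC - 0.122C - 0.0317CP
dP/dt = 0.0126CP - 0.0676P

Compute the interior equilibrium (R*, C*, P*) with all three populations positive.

From dP/dt = 0: 0.0126C* = 0.0676, so C* = 5.37.
From dR/dt = 0: 0.346(1 - R*/819) = 0.00489·5.37, giving R* = 819·(1 - 0.0758) = 757.
From dC/dt = 0: 0.000763·757 - 0.122 = 0.0317P*, so P* = 0.456/0.0317 = 14.4.

R* ≈ 757, C* ≈ 5.37, P* ≈ 14.4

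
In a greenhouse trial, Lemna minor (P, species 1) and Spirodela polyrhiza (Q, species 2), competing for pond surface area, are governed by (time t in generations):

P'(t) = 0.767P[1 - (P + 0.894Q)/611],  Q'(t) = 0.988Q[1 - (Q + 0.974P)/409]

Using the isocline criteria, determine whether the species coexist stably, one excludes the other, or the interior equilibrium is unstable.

species 1 excludes species 2

Compare the nullcline intercepts: K1/α12 = 611/0.894 = 683 > K2 = 409; K2/α21 = 409/0.974 = 420 < K1 = 611.
Since the inequalities point opposite ways, species 1 can invade but species 2 cannot.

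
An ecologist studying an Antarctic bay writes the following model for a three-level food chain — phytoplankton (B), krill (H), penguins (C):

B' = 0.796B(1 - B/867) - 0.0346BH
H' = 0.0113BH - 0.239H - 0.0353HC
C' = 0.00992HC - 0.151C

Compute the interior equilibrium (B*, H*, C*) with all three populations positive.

B* ≈ 293, H* ≈ 15.2, C* ≈ 87.1

From dC/dt = 0: 0.00992H* = 0.151, so H* = 15.2.
From dB/dt = 0: 0.796(1 - B*/867) = 0.0346·15.2, giving B* = 867·(1 - 0.662) = 293.
From dH/dt = 0: 0.0113·293 - 0.239 = 0.0353C*, so C* = 3.08/0.0353 = 87.1.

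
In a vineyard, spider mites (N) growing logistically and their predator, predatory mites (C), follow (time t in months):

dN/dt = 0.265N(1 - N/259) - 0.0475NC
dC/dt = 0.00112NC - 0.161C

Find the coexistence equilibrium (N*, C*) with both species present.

N* ≈ 144, C* ≈ 2.48

From dC/dt = 0 with C > 0: 0.00112N* = 0.161, so N* = 144.
Substitute into dN/dt = 0: 0.265(1 - 144/259) = 0.0475C*.
The bracket is 0.445, giving C* = 0.118/0.0475 = 2.48.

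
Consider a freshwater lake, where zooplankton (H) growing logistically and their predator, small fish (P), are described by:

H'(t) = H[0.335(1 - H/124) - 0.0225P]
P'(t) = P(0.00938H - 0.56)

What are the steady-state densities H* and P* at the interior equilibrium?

From dP/dt = 0 with P > 0: 0.00938H* = 0.56, so H* = 59.7.
Substitute into dH/dt = 0: 0.335(1 - 59.7/124) = 0.0225P*.
The bracket is 0.519, giving P* = 0.174/0.0225 = 7.72.

H* ≈ 59.7, P* ≈ 7.72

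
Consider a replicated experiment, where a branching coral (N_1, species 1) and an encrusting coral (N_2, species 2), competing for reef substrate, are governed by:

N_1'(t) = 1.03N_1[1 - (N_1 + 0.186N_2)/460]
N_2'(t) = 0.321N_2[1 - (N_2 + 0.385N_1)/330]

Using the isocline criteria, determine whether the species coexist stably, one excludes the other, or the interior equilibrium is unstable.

stable coexistence

Compare the nullcline intercepts: K1/α12 = 460/0.186 = 2470 > K2 = 330; K2/α21 = 330/0.385 = 857 > K1 = 460.
Since both inequalities hold, each species can invade when rare, so the interior equilibrium is stable.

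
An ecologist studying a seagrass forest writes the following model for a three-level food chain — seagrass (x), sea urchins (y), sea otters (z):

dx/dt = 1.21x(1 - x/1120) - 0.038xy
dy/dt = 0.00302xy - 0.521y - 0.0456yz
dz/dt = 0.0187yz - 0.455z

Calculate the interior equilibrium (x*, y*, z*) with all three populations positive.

From dz/dt = 0: 0.0187y* = 0.455, so y* = 24.3.
From dx/dt = 0: 1.21(1 - x*/1120) = 0.038·24.3, giving x* = 1120·(1 - 0.764) = 264.
From dy/dt = 0: 0.00302·264 - 0.521 = 0.0456z*, so z* = 0.277/0.0456 = 6.07.

x* ≈ 264, y* ≈ 24.3, z* ≈ 6.07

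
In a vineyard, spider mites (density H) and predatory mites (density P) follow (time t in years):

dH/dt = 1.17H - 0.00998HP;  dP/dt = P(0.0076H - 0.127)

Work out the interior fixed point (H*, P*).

Set dP/dt = 0 with P > 0: 0.0076H - 0.127 = 0, so H* = 0.127/0.0076 = 16.7.
Set dH/dt = 0 with H > 0: 1.17 - 0.00998P = 0, so P* = 1.17/0.00998 = 117.

H* ≈ 16.7, P* ≈ 117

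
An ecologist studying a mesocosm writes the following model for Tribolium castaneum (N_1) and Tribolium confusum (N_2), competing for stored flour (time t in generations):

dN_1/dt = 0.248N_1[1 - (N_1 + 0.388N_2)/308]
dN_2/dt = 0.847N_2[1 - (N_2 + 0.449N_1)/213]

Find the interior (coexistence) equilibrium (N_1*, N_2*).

Setting both brackets to zero gives the nullclines N_1 + 0.388N_2 = 308 and 0.449N_1 + N_2 = 213.
Substituting N_2 = 213 - 0.449N_1 into the first: N_1(1 - 0.388·0.449) = 308 - 0.388·213.
So N_1* = 225/0.826 = 273, and then N_2* = 213 - 0.449·273 = 90.5.

N_1* ≈ 273, N_2* ≈ 90.5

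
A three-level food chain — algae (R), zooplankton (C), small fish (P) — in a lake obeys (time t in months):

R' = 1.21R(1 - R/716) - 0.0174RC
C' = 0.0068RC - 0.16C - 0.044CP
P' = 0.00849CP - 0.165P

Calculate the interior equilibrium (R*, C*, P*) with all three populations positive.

From dP/dt = 0: 0.00849C* = 0.165, so C* = 19.4.
From dR/dt = 0: 1.21(1 - R*/716) = 0.0174·19.4, giving R* = 716·(1 - 0.279) = 516.
From dC/dt = 0: 0.0068·516 - 0.16 = 0.044P*, so P* = 3.35/0.044 = 76.1.

R* ≈ 516, C* ≈ 19.4, P* ≈ 76.1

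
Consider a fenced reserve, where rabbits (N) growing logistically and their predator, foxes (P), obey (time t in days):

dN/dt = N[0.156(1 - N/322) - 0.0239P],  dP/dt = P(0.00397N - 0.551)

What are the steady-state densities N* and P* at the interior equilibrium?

N* ≈ 139, P* ≈ 3.71

From dP/dt = 0 with P > 0: 0.00397N* = 0.551, so N* = 139.
Substitute into dN/dt = 0: 0.156(1 - 139/322) = 0.0239P*.
The bracket is 0.569, giving P* = 0.0888/0.0239 = 3.71.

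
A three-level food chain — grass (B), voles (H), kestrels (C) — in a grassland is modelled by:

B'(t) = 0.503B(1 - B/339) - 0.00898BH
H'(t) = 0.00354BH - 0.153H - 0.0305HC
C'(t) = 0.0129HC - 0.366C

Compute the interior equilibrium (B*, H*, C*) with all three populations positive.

B* ≈ 167, H* ≈ 28.4, C* ≈ 14.4

From dC/dt = 0: 0.0129H* = 0.366, so H* = 28.4.
From dB/dt = 0: 0.503(1 - B*/339) = 0.00898·28.4, giving B* = 339·(1 - 0.507) = 167.
From dH/dt = 0: 0.00354·167 - 0.153 = 0.0305C*, so C* = 0.439/0.0305 = 14.4.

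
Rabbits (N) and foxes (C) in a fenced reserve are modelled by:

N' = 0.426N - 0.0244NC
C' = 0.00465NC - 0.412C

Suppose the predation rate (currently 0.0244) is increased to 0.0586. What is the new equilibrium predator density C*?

At the interior fixed point, setting dN/dt = 0 with N > 0 fixes C* = (prey growth rate)/(NC coefficient) — independent of the other coefficients.
With the change, C* = 0.426/0.0586 = 7.27; it falls from 17.5.

C* ≈ 7.27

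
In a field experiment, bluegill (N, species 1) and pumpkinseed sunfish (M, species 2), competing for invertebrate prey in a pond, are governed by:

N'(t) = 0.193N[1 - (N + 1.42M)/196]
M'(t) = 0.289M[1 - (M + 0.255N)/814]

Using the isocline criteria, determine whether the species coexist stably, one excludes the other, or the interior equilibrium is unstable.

Compare the nullcline intercepts: K1/α12 = 196/1.42 = 138 < K2 = 814; K2/α21 = 814/0.255 = 3190 > K1 = 196.
Since the inequalities point opposite ways, species 2 can invade but species 1 cannot.

species 2 excludes species 1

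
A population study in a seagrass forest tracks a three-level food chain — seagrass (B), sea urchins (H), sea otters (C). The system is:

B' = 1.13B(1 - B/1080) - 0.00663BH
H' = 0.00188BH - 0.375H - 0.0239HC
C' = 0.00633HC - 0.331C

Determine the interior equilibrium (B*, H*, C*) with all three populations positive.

B* ≈ 749, H* ≈ 52.3, C* ≈ 43.2

From dC/dt = 0: 0.00633H* = 0.331, so H* = 52.3.
From dB/dt = 0: 1.13(1 - B*/1080) = 0.00663·52.3, giving B* = 1080·(1 - 0.307) = 749.
From dH/dt = 0: 0.00188·749 - 0.375 = 0.0239C*, so C* = 1.03/0.0239 = 43.2.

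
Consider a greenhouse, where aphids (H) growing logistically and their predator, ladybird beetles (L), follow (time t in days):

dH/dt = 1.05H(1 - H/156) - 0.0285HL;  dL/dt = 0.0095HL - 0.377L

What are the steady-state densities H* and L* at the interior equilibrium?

H* ≈ 39.7, L* ≈ 27.5

From dL/dt = 0 with L > 0: 0.0095H* = 0.377, so H* = 39.7.
Substitute into dH/dt = 0: 1.05(1 - 39.7/156) = 0.0285L*.
The bracket is 0.746, giving L* = 0.783/0.0285 = 27.5.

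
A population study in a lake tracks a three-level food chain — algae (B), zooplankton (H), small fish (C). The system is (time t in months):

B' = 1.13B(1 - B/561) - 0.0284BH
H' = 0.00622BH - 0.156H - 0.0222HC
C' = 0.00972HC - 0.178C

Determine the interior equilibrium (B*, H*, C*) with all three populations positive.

B* ≈ 303, H* ≈ 18.3, C* ≈ 77.8

From dC/dt = 0: 0.00972H* = 0.178, so H* = 18.3.
From dB/dt = 0: 1.13(1 - B*/561) = 0.0284·18.3, giving B* = 561·(1 - 0.46) = 303.
From dH/dt = 0: 0.00622·303 - 0.156 = 0.0222C*, so C* = 1.73/0.0222 = 77.8.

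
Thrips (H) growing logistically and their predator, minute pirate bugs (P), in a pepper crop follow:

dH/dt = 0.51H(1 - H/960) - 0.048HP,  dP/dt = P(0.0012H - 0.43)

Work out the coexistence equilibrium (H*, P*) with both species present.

From dP/dt = 0 with P > 0: 0.0012H* = 0.43, so H* = 358.
Substitute into dH/dt = 0: 0.51(1 - 358/960) = 0.048P*.
The bracket is 0.627, giving P* = 0.32/0.048 = 6.66.

H* ≈ 358, P* ≈ 6.66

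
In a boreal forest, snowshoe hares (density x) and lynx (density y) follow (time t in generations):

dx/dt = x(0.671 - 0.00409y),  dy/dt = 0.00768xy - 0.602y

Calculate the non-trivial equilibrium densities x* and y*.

Set dy/dt = 0 with y > 0: 0.00768x - 0.602 = 0, so x* = 0.602/0.00768 = 78.4.
Set dx/dt = 0 with x > 0: 0.671 - 0.00409y = 0, so y* = 0.671/0.00409 = 164.

x* ≈ 78.4, y* ≈ 164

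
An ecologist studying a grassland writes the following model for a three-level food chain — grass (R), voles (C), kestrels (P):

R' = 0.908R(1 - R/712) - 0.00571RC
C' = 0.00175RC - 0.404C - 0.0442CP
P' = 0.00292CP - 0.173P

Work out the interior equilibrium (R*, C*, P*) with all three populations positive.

From dP/dt = 0: 0.00292C* = 0.173, so C* = 59.2.
From dR/dt = 0: 0.908(1 - R*/712) = 0.00571·59.2, giving R* = 712·(1 - 0.373) = 447.
From dC/dt = 0: 0.00175·447 - 0.404 = 0.0442P*, so P* = 0.378/0.0442 = 8.55.

R* ≈ 447, C* ≈ 59.2, P* ≈ 8.55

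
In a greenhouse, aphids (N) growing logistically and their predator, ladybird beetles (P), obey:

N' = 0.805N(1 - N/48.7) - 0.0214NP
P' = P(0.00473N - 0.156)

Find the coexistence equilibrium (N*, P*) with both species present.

N* ≈ 33, P* ≈ 12.1

From dP/dt = 0 with P > 0: 0.00473N* = 0.156, so N* = 33.
Substitute into dN/dt = 0: 0.805(1 - 33/48.7) = 0.0214P*.
The bracket is 0.323, giving P* = 0.26/0.0214 = 12.1.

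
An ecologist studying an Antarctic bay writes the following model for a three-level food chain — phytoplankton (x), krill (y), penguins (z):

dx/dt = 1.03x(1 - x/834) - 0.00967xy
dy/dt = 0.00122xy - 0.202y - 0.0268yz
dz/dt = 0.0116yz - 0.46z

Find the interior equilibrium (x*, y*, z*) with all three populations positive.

x* ≈ 524, y* ≈ 39.7, z* ≈ 16.3

From dz/dt = 0: 0.0116y* = 0.46, so y* = 39.7.
From dx/dt = 0: 1.03(1 - x*/834) = 0.00967·39.7, giving x* = 834·(1 - 0.372) = 524.
From dy/dt = 0: 0.00122·524 - 0.202 = 0.0268z*, so z* = 0.437/0.0268 = 16.3.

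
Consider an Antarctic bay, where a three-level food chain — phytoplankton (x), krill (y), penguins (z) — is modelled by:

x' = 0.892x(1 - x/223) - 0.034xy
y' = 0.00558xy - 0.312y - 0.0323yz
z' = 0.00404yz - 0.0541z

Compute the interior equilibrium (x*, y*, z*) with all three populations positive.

x* ≈ 109, y* ≈ 13.4, z* ≈ 9.2

From dz/dt = 0: 0.00404y* = 0.0541, so y* = 13.4.
From dx/dt = 0: 0.892(1 - x*/223) = 0.034·13.4, giving x* = 223·(1 - 0.51) = 109.
From dy/dt = 0: 0.00558·109 - 0.312 = 0.0323z*, so z* = 0.297/0.0323 = 9.2.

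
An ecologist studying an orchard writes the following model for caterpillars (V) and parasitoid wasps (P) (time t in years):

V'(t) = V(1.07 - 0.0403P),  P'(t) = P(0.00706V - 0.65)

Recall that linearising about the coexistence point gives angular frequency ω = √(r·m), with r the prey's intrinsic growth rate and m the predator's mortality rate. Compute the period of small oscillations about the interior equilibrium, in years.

T ≈ 7.53 years

Here r = 1.07 and m = 0.65, so r·m = 0.696.
ω = √0.696 = 0.834 per year, hence T = 2π/ω ≈ 7.53 years.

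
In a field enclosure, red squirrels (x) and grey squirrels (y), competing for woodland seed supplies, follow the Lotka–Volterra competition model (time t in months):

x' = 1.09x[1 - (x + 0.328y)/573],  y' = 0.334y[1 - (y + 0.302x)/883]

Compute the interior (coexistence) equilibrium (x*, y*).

x* ≈ 315, y* ≈ 788

Setting both brackets to zero gives the nullclines x + 0.328y = 573 and 0.302x + y = 883.
Substituting y = 883 - 0.302x into the first: x(1 - 0.328·0.302) = 573 - 0.328·883.
So x* = 283/0.901 = 315, and then y* = 883 - 0.302·315 = 788.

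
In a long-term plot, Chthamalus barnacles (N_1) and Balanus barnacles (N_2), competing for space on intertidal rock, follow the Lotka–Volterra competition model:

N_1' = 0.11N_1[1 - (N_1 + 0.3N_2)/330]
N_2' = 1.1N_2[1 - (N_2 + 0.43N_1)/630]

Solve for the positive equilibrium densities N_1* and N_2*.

Setting both brackets to zero gives the nullclines N_1 + 0.3N_2 = 330 and 0.43N_1 + N_2 = 630.
Substituting N_2 = 630 - 0.43N_1 into the first: N_1(1 - 0.3·0.43) = 330 - 0.3·630.
So N_1* = 141/0.871 = 162, and then N_2* = 630 - 0.43·162 = 560.

N_1* ≈ 162, N_2* ≈ 560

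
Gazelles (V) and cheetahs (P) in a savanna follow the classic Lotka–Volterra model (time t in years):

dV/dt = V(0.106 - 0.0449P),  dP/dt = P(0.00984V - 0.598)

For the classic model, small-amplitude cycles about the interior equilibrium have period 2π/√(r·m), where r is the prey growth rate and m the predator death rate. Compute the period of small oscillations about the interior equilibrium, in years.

T ≈ 25 years

Here r = 0.106 and m = 0.598, so r·m = 0.0634.
ω = √0.0634 = 0.252 per year, hence T = 2π/ω ≈ 25 years.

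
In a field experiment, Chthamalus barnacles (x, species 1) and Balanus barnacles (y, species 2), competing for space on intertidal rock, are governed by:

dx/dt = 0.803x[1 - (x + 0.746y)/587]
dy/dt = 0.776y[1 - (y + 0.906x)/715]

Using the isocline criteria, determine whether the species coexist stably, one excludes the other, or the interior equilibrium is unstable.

Compare the nullcline intercepts: K1/α12 = 587/0.746 = 787 > K2 = 715; K2/α21 = 715/0.906 = 789 > K1 = 587.
Since both inequalities hold, each species can invade when rare, so the interior equilibrium is stable.

stable coexistence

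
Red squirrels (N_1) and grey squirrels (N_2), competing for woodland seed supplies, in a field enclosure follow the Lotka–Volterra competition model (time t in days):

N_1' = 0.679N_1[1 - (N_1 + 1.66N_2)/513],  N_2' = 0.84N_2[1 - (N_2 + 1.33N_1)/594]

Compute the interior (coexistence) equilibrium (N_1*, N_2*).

N_1* ≈ 392, N_2* ≈ 73.1

Setting both brackets to zero gives the nullclines N_1 + 1.66N_2 = 513 and 1.33N_1 + N_2 = 594.
Substituting N_2 = 594 - 1.33N_1 into the first: N_1(1 - 1.66·1.33) = 513 - 1.66·594.
So N_1* = -473/-1.21 = 392, and then N_2* = 594 - 1.33·392 = 73.1.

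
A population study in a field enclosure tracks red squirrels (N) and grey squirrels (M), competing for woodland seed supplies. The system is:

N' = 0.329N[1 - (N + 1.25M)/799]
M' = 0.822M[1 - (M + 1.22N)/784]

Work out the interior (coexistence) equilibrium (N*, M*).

N* ≈ 345, M* ≈ 363

Setting both brackets to zero gives the nullclines N + 1.25M = 799 and 1.22N + M = 784.
Substituting M = 784 - 1.22N into the first: N(1 - 1.25·1.22) = 799 - 1.25·784.
So N* = -181/-0.525 = 345, and then M* = 784 - 1.22·345 = 363.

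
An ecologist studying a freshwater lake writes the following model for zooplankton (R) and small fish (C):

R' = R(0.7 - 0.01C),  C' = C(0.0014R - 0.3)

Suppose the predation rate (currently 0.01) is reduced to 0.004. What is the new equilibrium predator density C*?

C* ≈ 175

At the interior fixed point, setting dR/dt = 0 with R > 0 fixes C* = (prey growth rate)/(RC coefficient) — independent of the other coefficients.
With the change, C* = 0.7/0.004 = 175; it rises from 70.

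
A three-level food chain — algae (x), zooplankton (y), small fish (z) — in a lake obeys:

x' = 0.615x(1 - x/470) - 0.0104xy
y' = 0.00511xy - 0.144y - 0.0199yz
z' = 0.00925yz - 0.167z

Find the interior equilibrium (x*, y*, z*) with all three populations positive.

From dz/dt = 0: 0.00925y* = 0.167, so y* = 18.1.
From dx/dt = 0: 0.615(1 - x*/470) = 0.0104·18.1, giving x* = 470·(1 - 0.305) = 327.
From dy/dt = 0: 0.00511·327 - 0.144 = 0.0199z*, so z* = 1.52/0.0199 = 76.6.

x* ≈ 327, y* ≈ 18.1, z* ≈ 76.6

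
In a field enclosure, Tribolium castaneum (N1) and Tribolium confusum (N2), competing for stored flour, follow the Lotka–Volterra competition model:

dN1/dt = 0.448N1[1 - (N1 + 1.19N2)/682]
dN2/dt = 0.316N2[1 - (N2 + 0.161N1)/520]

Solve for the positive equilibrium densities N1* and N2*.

Setting both brackets to zero gives the nullclines N1 + 1.19N2 = 682 and 0.161N1 + N2 = 520.
Substituting N2 = 520 - 0.161N1 into the first: N1(1 - 1.19·0.161) = 682 - 1.19·520.
So N1* = 63.2/0.808 = 78.2, and then N2* = 520 - 0.161·78.2 = 507.

N1* ≈ 78.2, N2* ≈ 507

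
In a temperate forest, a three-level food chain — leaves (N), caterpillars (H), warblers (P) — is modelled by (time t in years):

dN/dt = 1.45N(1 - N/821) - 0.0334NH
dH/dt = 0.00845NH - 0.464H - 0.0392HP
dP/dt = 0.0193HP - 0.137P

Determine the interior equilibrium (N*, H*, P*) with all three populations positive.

From dP/dt = 0: 0.0193H* = 0.137, so H* = 7.1.
From dN/dt = 0: 1.45(1 - N*/821) = 0.0334·7.1, giving N* = 821·(1 - 0.164) = 687.
From dH/dt = 0: 0.00845·687 - 0.464 = 0.0392P*, so P* = 5.34/0.0392 = 136.

N* ≈ 687, H* ≈ 7.1, P* ≈ 136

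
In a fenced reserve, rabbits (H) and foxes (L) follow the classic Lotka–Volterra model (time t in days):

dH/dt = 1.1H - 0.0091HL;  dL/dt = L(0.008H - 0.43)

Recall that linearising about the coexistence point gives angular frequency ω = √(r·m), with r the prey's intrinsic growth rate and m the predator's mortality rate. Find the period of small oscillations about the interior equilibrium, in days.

Here r = 1.1 and m = 0.43, so r·m = 0.473.
ω = √0.473 = 0.688 per day, hence T = 2π/ω ≈ 9.14 days.

T ≈ 9.14 days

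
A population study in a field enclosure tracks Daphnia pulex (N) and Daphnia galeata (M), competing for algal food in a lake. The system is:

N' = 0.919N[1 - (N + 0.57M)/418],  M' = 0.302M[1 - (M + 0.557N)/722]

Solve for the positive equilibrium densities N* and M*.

Setting both brackets to zero gives the nullclines N + 0.57M = 418 and 0.557N + M = 722.
Substituting M = 722 - 0.557N into the first: N(1 - 0.57·0.557) = 418 - 0.57·722.
So N* = 6.46/0.683 = 9.47, and then M* = 722 - 0.557·9.47 = 717.

N* ≈ 9.47, M* ≈ 717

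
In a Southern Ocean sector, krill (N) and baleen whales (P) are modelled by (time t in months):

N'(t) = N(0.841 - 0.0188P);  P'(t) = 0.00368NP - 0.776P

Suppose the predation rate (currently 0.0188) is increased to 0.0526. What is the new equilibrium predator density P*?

At the interior fixed point, setting dN/dt = 0 with N > 0 fixes P* = (prey growth rate)/(NP coefficient) — independent of the other coefficients.
With the change, P* = 0.841/0.0526 = 16; it falls from 44.7.

P* ≈ 16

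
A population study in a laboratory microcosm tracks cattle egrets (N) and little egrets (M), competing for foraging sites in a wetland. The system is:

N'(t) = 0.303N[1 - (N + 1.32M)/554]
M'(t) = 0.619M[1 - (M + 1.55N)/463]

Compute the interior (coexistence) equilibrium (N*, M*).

N* ≈ 54.6, M* ≈ 378

Setting both brackets to zero gives the nullclines N + 1.32M = 554 and 1.55N + M = 463.
Substituting M = 463 - 1.55N into the first: N(1 - 1.32·1.55) = 554 - 1.32·463.
So N* = -57.2/-1.05 = 54.6, and then M* = 463 - 1.55·54.6 = 378.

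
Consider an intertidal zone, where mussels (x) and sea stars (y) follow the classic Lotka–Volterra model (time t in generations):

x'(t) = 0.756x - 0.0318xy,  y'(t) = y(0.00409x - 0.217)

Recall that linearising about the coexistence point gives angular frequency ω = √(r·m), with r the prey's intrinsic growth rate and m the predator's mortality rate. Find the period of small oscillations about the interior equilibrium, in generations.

Here r = 0.756 and m = 0.217, so r·m = 0.164.
ω = √0.164 = 0.405 per generation, hence T = 2π/ω ≈ 15.5 generations.

T ≈ 15.5 generations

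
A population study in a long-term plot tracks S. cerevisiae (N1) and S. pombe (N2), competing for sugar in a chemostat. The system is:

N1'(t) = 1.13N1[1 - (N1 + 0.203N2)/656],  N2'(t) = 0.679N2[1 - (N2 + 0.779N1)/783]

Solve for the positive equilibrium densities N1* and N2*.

Setting both brackets to zero gives the nullclines N1 + 0.203N2 = 656 and 0.779N1 + N2 = 783.
Substituting N2 = 783 - 0.779N1 into the first: N1(1 - 0.203·0.779) = 656 - 0.203·783.
So N1* = 497/0.842 = 590, and then N2* = 783 - 0.779·590 = 323.

N1* ≈ 590, N2* ≈ 323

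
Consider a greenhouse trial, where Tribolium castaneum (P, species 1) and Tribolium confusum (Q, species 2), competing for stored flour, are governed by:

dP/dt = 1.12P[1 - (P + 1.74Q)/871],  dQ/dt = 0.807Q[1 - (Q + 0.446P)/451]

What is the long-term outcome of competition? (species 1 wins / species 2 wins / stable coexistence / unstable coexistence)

Compare the nullcline intercepts: K1/α12 = 871/1.74 = 501 > K2 = 451; K2/α21 = 451/0.446 = 1010 > K1 = 871.
Since both inequalities hold, each species can invade when rare, so the interior equilibrium is stable.

stable coexistence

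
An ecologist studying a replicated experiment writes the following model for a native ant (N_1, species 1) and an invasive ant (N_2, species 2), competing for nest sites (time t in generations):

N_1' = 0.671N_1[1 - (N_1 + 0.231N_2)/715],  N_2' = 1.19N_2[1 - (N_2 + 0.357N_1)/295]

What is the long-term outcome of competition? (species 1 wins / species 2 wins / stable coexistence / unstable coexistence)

stable coexistence

Compare the nullcline intercepts: K1/α12 = 715/0.231 = 3100 > K2 = 295; K2/α21 = 295/0.357 = 826 > K1 = 715.
Since both inequalities hold, each species can invade when rare, so the interior equilibrium is stable.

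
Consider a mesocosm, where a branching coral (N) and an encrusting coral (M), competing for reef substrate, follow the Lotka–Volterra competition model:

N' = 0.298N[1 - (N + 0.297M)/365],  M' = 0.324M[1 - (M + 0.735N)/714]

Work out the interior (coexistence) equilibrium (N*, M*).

N* ≈ 196, M* ≈ 570

Setting both brackets to zero gives the nullclines N + 0.297M = 365 and 0.735N + M = 714.
Substituting M = 714 - 0.735N into the first: N(1 - 0.297·0.735) = 365 - 0.297·714.
So N* = 153/0.782 = 196, and then M* = 714 - 0.735·196 = 570.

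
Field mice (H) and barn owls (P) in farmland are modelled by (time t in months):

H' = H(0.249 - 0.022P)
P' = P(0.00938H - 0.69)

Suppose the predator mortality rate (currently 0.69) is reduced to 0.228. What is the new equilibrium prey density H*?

H* ≈ 24.3

At the interior fixed point, setting dP/dt = 0 with P > 0 fixes H* = (predator death rate)/(HP coefficient) — independent of the other coefficients.
With the change, H* = 0.228/0.00938 = 24.3; it falls from 73.6.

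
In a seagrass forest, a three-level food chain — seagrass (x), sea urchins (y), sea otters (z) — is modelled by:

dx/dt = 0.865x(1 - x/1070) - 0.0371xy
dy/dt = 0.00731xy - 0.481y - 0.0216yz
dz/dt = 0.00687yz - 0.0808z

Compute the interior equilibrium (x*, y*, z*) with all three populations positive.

x* ≈ 530, y* ≈ 11.8, z* ≈ 157

From dz/dt = 0: 0.00687y* = 0.0808, so y* = 11.8.
From dx/dt = 0: 0.865(1 - x*/1070) = 0.0371·11.8, giving x* = 1070·(1 - 0.504) = 530.
From dy/dt = 0: 0.00731·530 - 0.481 = 0.0216z*, so z* = 3.4/0.0216 = 157.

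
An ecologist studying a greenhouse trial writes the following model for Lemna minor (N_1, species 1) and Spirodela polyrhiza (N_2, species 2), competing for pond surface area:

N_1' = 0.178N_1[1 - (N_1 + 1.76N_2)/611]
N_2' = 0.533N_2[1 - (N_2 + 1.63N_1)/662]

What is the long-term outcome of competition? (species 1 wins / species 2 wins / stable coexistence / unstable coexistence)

Compare the nullcline intercepts: K1/α12 = 611/1.76 = 347 < K2 = 662; K2/α21 = 662/1.63 = 406 < K1 = 611.
Since both are reversed, neither can invade when rare; the interior point is a saddle.

unstable coexistence (outcome depends on initial conditions)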